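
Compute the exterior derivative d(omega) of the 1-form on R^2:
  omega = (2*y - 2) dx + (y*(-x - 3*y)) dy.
d(omega) = (-y - 2) dx ∧ dy

For a 1-form omega = sum_i f_i dx_i, the exterior derivative is
  d(omega) = sum_{i < j} (∂f_j/∂x_i - ∂f_i/∂x_j) dx_i ∧ dx_j.
  coefficient of dx ∧ dy: ∂f_2/∂x - ∂f_1/∂y = ∂(y*(-x - 3*y))/∂x - ∂(2*y - 2)/∂y = -y - 2
Assembling: d(omega) = (-y - 2) dx ∧ dy.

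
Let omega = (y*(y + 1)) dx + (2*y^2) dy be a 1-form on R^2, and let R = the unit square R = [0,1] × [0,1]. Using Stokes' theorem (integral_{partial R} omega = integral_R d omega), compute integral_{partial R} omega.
integral_(partial R) omega = -2

Stokes: integral_partial_R omega = integral_R d omega with d omega = (∂Q/∂x - ∂P/∂y) dx ∧ dy.
  ∂Q/∂x = 0
  ∂P/∂y = 2*y + 1
  integrand = ∂Q/∂x - ∂P/∂y = -2*y - 1.
Integrating over R: integral_0^1 integral_0^1 (-2*y - 1) dx dy = -2.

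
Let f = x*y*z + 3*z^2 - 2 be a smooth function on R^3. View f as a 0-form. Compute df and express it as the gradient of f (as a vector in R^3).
df = (y*z) dx + (x*z) dy + (x*y + 6*z) dz; grad f = (y*z, x*z, x*y + 6*z)

For a 0-form f, d f = (∂f/∂x) dx + (∂f/∂y) dy + (∂f/∂z) dz. The components of the vector representation are exactly the entries of grad f in Cartesian coordinates:
  ∂f/∂x = y*z
  ∂f/∂y = x*z
  ∂f/∂z = x*y + 6*z.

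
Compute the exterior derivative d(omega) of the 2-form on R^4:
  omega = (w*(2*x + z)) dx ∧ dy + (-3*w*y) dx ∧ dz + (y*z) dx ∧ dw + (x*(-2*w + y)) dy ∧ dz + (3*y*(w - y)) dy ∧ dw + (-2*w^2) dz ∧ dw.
d(omega) = (2*w + y) dx ∧ dy ∧ dz + (2*x) dx ∧ dy ∧ dw + (-4*y) dx ∧ dz ∧ dw + (-2*x) dy ∧ dz ∧ dw

For a 2-form omega = sum_{i<j} g_{ij} dx_i ∧ dx_j, the exterior derivative is
  d(omega) = sum_{i<j} d(g_{ij}) ∧ dx_i ∧ dx_j = sum_{i<j, k} (∂g_{ij}/∂x_k) dx_k ∧ dx_i ∧ dx_j.
Expand each term, using dx_k ∧ dx_i ∧ dx_j = sgn(permutation) dx_{(a)} ∧ dx_{(b)} ∧ dx_{(c)} with (a < b < c) sorted:
  d(w*(2*x + z)) includes (∂/∂z)(w*(2*x + z)) dz = (w) dz, which multiplied by dx ∧ dy gives (w) dx ∧ dy ∧ dz
  d(w*(2*x + z)) includes (∂/∂w)(w*(2*x + z)) dw = (2*x + z) dw, which multiplied by dx ∧ dy gives (2*x + z) dx ∧ dy ∧ dw
  d(-3*w*y) includes (∂/∂y)(-3*w*y) dy = (-3*w) dy, which multiplied by dx ∧ dz gives (3*w) dx ∧ dy ∧ dz
  d(-3*w*y) includes (∂/∂w)(-3*w*y) dw = (-3*y) dw, which multiplied by dx ∧ dz gives (-3*y) dx ∧ dz ∧ dw
  d(y*z) includes (∂/∂y)(y*z) dy = (z) dy, which multiplied by dx ∧ dw gives (-z) dx ∧ dy ∧ dw
  d(y*z) includes (∂/∂z)(y*z) dz = (y) dz, which multiplied by dx ∧ dw gives (-y) dx ∧ dz ∧ dw
  d(x*(-2*w + y)) includes (∂/∂x)(x*(-2*w + y)) dx = (-2*w + y) dx, which multiplied by dy ∧ dz gives (-2*w + y) dx ∧ dy ∧ dz
  d(x*(-2*w + y)) includes (∂/∂w)(x*(-2*w + y)) dw = (-2*x) dw, which multiplied by dy ∧ dz gives (-2*x) dy ∧ dz ∧ dw
Collecting like 3-forms: d(omega) = (2*w + y) dx ∧ dy ∧ dz + (2*x) dx ∧ dy ∧ dw + (-4*y) dx ∧ dz ∧ dw + (-2*x) dy ∧ dz ∧ dw.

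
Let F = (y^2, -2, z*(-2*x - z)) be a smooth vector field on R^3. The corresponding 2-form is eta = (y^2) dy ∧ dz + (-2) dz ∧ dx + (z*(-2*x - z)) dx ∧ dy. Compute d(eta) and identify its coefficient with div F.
d(eta) = (-2*x - 2*z) dx ∧ dy ∧ dz; div F = -2*x - 2*z

For a 2-form in R^3 of the form above, applying d gives a 3-form with coefficient ∂P/∂x + ∂Q/∂y + ∂R/∂z:
  ∂P/∂x = 0
  ∂Q/∂y = 0
  ∂R/∂z = -2*x - 2*z
Sum = -2*x - 2*z, which is exactly div F.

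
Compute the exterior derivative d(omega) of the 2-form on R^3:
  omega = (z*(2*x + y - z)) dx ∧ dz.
d(omega) = (-z) dx ∧ dy ∧ dz

For a 2-form omega = sum_{i<j} g_{ij} dx_i ∧ dx_j, the exterior derivative is
  d(omega) = sum_{i<j} d(g_{ij}) ∧ dx_i ∧ dx_j = sum_{i<j, k} (∂g_{ij}/∂x_k) dx_k ∧ dx_i ∧ dx_j.
Expand each term, using dx_k ∧ dx_i ∧ dx_j = sgn(permutation) dx_{(a)} ∧ dx_{(b)} ∧ dx_{(c)} with (a < b < c) sorted:
  d(z*(2*x + y - z)) includes (∂/∂y)(z*(2*x + y - z)) dy = (z) dy, which multiplied by dx ∧ dz gives (-z) dx ∧ dy ∧ dz
Collecting like 3-forms: d(omega) = (-z) dx ∧ dy ∧ dz.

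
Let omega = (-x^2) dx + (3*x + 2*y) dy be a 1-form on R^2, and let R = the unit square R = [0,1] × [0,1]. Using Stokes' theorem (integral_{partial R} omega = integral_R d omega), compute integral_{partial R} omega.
integral_(partial R) omega = 3

Stokes: integral_partial_R omega = integral_R d omega with d omega = (∂Q/∂x - ∂P/∂y) dx ∧ dy.
  ∂Q/∂x = 3
  ∂P/∂y = 0
  integrand = ∂Q/∂x - ∂P/∂y = 3.
Integrating over R: integral_0^1 integral_0^1 (3) dx dy = 3.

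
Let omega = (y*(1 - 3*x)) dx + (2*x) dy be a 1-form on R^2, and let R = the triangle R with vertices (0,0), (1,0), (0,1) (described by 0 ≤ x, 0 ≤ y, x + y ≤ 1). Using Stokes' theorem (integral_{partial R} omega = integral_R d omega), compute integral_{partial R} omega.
integral_(partial R) omega = 1

Stokes: integral_partial_R omega = integral_R d omega with d omega = (∂Q/∂x - ∂P/∂y) dx ∧ dy.
  ∂Q/∂x = 2
  ∂P/∂y = 1 - 3*x
  integrand = ∂Q/∂x - ∂P/∂y = 3*x + 1.
Integrating over R: integral_0^1 integral_0^{1-x} (3*x + 1) dy dx = 1.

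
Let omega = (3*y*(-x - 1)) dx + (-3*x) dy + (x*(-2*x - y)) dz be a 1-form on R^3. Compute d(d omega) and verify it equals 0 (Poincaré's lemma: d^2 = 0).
d(d omega) = 0

Step 1: d omega = sum_{i<j} (∂f_j/∂x_i - ∂f_i/∂x_j) dx_i ∧ dx_j:
  coeff of dx ∧ dy: 3*x
  coeff of dx ∧ dz: -4*x - y
  coeff of dy ∧ dz: -x
Step 2: Apply d again to each 2-form coefficient. The only possible 3-form in R^3 is dx ∧ dy ∧ dz, with coefficient
  ∂(coeff of dy∧dz)/∂x - ∂(coeff of dx∧dz)/∂y + ∂(coeff of dx∧dy)/∂z
  = ∂/∂x (-x) - ∂/∂y (-4*x - y) + ∂/∂z (3*x).
Each of these terms simplifies to sums of mixed partials that cancel in pairs. The result is 0 (by equality of mixed partials for smooth functions — Schwarz / Clairaut).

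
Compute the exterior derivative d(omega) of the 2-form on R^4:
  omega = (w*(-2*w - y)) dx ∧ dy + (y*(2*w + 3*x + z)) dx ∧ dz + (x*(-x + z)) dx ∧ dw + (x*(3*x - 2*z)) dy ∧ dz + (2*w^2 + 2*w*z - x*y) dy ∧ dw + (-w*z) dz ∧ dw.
d(omega) = (-4*w - 2*y) dx ∧ dy ∧ dw + (-2*w + 3*x - 3*z) dx ∧ dy ∧ dz + (-x + 2*y) dx ∧ dz ∧ dw + (-2*w) dy ∧ dz ∧ dw

For a 2-form omega = sum_{i<j} g_{ij} dx_i ∧ dx_j, the exterior derivative is
  d(omega) = sum_{i<j} d(g_{ij}) ∧ dx_i ∧ dx_j = sum_{i<j, k} (∂g_{ij}/∂x_k) dx_k ∧ dx_i ∧ dx_j.
Expand each term, using dx_k ∧ dx_i ∧ dx_j = sgn(permutation) dx_{(a)} ∧ dx_{(b)} ∧ dx_{(c)} with (a < b < c) sorted:
  d(w*(-2*w - y)) includes (∂/∂w)(w*(-2*w - y)) dw = (-4*w - y) dw, which multiplied by dx ∧ dy gives (-4*w - y) dx ∧ dy ∧ dw
  d(y*(2*w + 3*x + z)) includes (∂/∂y)(y*(2*w + 3*x + z)) dy = (2*w + 3*x + z) dy, which multiplied by dx ∧ dz gives (-2*w - 3*x - z) dx ∧ dy ∧ dz
  d(y*(2*w + 3*x + z)) includes (∂/∂w)(y*(2*w + 3*x + z)) dw = (2*y) dw, which multiplied by dx ∧ dz gives (2*y) dx ∧ dz ∧ dw
  d(x*(-x + z)) includes (∂/∂z)(x*(-x + z)) dz = (x) dz, which multiplied by dx ∧ dw gives (-x) dx ∧ dz ∧ dw
  d(x*(3*x - 2*z)) includes (∂/∂x)(x*(3*x - 2*z)) dx = (6*x - 2*z) dx, which multiplied by dy ∧ dz gives (6*x - 2*z) dx ∧ dy ∧ dz
  d(2*w^2 + 2*w*z - x*y) includes (∂/∂x)(2*w^2 + 2*w*z - x*y) dx = (-y) dx, which multiplied by dy ∧ dw gives (-y) dx ∧ dy ∧ dw
  d(2*w^2 + 2*w*z - x*y) includes (∂/∂z)(2*w^2 + 2*w*z - x*y) dz = (2*w) dz, which multiplied by dy ∧ dw gives (-2*w) dy ∧ dz ∧ dw
Collecting like 3-forms: d(omega) = (-4*w - 2*y) dx ∧ dy ∧ dw + (-2*w + 3*x - 3*z) dx ∧ dy ∧ dz + (-x + 2*y) dx ∧ dz ∧ dw + (-2*w) dy ∧ dz ∧ dw.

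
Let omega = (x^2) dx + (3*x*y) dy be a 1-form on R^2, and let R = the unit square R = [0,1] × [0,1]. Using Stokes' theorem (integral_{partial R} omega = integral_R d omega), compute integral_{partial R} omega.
integral_(partial R) omega = 3/2

Stokes: integral_partial_R omega = integral_R d omega with d omega = (∂Q/∂x - ∂P/∂y) dx ∧ dy.
  ∂Q/∂x = 3*y
  ∂P/∂y = 0
  integrand = ∂Q/∂x - ∂P/∂y = 3*y.
Integrating over R: integral_0^1 integral_0^1 (3*y) dx dy = 3/2.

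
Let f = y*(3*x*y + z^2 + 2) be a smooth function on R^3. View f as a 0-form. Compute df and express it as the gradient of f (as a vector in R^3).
df = (3*y^2) dx + (6*x*y + z^2 + 2) dy + (2*y*z) dz; grad f = (3*y^2, 6*x*y + z^2 + 2, 2*y*z)

For a 0-form f, d f = (∂f/∂x) dx + (∂f/∂y) dy + (∂f/∂z) dz. The components of the vector representation are exactly the entries of grad f in Cartesian coordinates:
  ∂f/∂x = 3*y^2
  ∂f/∂y = 6*x*y + z^2 + 2
  ∂f/∂z = 2*y*z.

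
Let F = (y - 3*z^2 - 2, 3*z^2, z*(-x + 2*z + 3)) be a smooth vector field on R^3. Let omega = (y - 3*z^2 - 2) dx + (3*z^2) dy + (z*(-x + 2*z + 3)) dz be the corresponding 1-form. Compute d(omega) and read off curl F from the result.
d(omega) = (-6*z) dy ∧ dz + (-5*z) dz ∧ dx + (-1) dx ∧ dy; curl F = (-6*z, -5*z, -1)

d omega = sum_{i<j} (∂f_j/∂x_i - ∂f_i/∂x_j) dx_i ∧ dx_j. Under the identification (dy ∧ dz, dz ∧ dx, dx ∧ dy) ↔ (e_x, e_y, e_z), the coefficients are exactly the components of curl F. Compute:
  ∂R/∂y - ∂Q/∂z = (0) - (6*z) = -6*z
  ∂P/∂z - ∂R/∂x = (-6*z) - (-z) = -5*z
  ∂Q/∂x - ∂P/∂y = (0) - (1) = -1.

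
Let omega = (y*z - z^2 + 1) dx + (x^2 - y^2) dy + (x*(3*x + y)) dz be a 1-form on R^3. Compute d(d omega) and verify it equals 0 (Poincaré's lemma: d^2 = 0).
d(d omega) = 0

Step 1: d omega = sum_{i<j} (∂f_j/∂x_i - ∂f_i/∂x_j) dx_i ∧ dx_j:
  coeff of dx ∧ dy: 2*x - z
  coeff of dx ∧ dz: 6*x + 2*z
  coeff of dy ∧ dz: x
Step 2: Apply d again to each 2-form coefficient. The only possible 3-form in R^3 is dx ∧ dy ∧ dz, with coefficient
  ∂(coeff of dy∧dz)/∂x - ∂(coeff of dx∧dz)/∂y + ∂(coeff of dx∧dy)/∂z
  = ∂/∂x (x) - ∂/∂y (6*x + 2*z) + ∂/∂z (2*x - z).
Each of these terms simplifies to sums of mixed partials that cancel in pairs. The result is 0 (by equality of mixed partials for smooth functions — Schwarz / Clairaut).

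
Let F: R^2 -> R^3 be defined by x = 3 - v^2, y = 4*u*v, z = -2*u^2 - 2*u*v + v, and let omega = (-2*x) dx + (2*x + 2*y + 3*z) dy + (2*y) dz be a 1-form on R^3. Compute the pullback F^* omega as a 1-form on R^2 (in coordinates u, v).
F^* omega = (4*v*(-14*u^2 - 2*u*v - 2*v^2 + 3*v + 6)) du + (-24*u^3 - 8*u^2*v - 8*u*v^2 + 20*u*v + 24*u - 4*v^3 + 12*v) dv

Using F^*(f dg) = (f ∘ F) d(g ∘ F), substitute each coordinate x_i by F_i(u, v) in f_i, and replace dx_i by d F_i = (∂F_i/∂u) du + (∂F_i/∂v) dv.
  For the x component: f_1(F) = 2*v^2 - 6; d F_1 = (0) du + (-2*v) dv
  For the y component: f_2(F) = -6*u^2 + 2*u*v - 2*v^2 + 3*v + 6; d F_2 = (4*v) du + (4*u) dv
  For the z component: f_3(F) = 8*u*v; d F_3 = (-4*u - 2*v) du + (1 - 2*u) dv
Combining and collecting du, dv coefficients:
  coeff of du: 4*v*(-14*u^2 - 2*u*v - 2*v^2 + 3*v + 6)
  coeff of dv: -24*u^3 - 8*u^2*v - 8*u*v^2 + 20*u*v + 24*u - 4*v^3 + 12*v
F^* omega = (4*v*(-14*u^2 - 2*u*v - 2*v^2 + 3*v + 6)) du + (-24*u^3 - 8*u^2*v - 8*u*v^2 + 20*u*v + 24*u - 4*v^3 + 12*v) dv.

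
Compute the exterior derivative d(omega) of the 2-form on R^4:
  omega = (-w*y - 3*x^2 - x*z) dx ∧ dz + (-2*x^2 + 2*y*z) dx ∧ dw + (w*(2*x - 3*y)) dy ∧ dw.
d(omega) = (w) dx ∧ dy ∧ dz + (-3*y) dx ∧ dz ∧ dw + (2*w - 2*z) dx ∧ dy ∧ dw

For a 2-form omega = sum_{i<j} g_{ij} dx_i ∧ dx_j, the exterior derivative is
  d(omega) = sum_{i<j} d(g_{ij}) ∧ dx_i ∧ dx_j = sum_{i<j, k} (∂g_{ij}/∂x_k) dx_k ∧ dx_i ∧ dx_j.
Expand each term, using dx_k ∧ dx_i ∧ dx_j = sgn(permutation) dx_{(a)} ∧ dx_{(b)} ∧ dx_{(c)} with (a < b < c) sorted:
  d(-w*y - 3*x^2 - x*z) includes (∂/∂y)(-w*y - 3*x^2 - x*z) dy = (-w) dy, which multiplied by dx ∧ dz gives (w) dx ∧ dy ∧ dz
  d(-w*y - 3*x^2 - x*z) includes (∂/∂w)(-w*y - 3*x^2 - x*z) dw = (-y) dw, which multiplied by dx ∧ dz gives (-y) dx ∧ dz ∧ dw
  d(-2*x^2 + 2*y*z) includes (∂/∂y)(-2*x^2 + 2*y*z) dy = (2*z) dy, which multiplied by dx ∧ dw gives (-2*z) dx ∧ dy ∧ dw
  d(-2*x^2 + 2*y*z) includes (∂/∂z)(-2*x^2 + 2*y*z) dz = (2*y) dz, which multiplied by dx ∧ dw gives (-2*y) dx ∧ dz ∧ dw
  d(w*(2*x - 3*y)) includes (∂/∂x)(w*(2*x - 3*y)) dx = (2*w) dx, which multiplied by dy ∧ dw gives (2*w) dx ∧ dy ∧ dw
Collecting like 3-forms: d(omega) = (w) dx ∧ dy ∧ dz + (-3*y) dx ∧ dz ∧ dw + (2*w - 2*z) dx ∧ dy ∧ dw.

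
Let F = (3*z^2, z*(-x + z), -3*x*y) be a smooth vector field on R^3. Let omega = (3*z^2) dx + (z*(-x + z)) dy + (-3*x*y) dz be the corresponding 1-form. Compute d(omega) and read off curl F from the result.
d(omega) = (-2*x - 2*z) dy ∧ dz + (3*y + 6*z) dz ∧ dx + (-z) dx ∧ dy; curl F = (-2*x - 2*z, 3*y + 6*z, -z)

d omega = sum_{i<j} (∂f_j/∂x_i - ∂f_i/∂x_j) dx_i ∧ dx_j. Under the identification (dy ∧ dz, dz ∧ dx, dx ∧ dy) ↔ (e_x, e_y, e_z), the coefficients are exactly the components of curl F. Compute:
  ∂R/∂y - ∂Q/∂z = (-3*x) - (-x + 2*z) = -2*x - 2*z
  ∂P/∂z - ∂R/∂x = (6*z) - (-3*y) = 3*y + 6*z
  ∂Q/∂x - ∂P/∂y = (-z) - (0) = -z.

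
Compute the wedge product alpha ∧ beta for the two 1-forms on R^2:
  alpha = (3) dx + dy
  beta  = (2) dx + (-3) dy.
alpha ∧ beta = (-11) dx ∧ dy

Distribute the wedge, using dx_i ∧ dx_j = -dx_j ∧ dx_i and dx_i ∧ dx_i = 0. For each pair (i, j) with i < j, the coefficient of dx_i ∧ dx_j in alpha ∧ beta is (alpha_i * beta_j - alpha_j * beta_i). Collecting: alpha ∧ beta = (-11) dx ∧ dy.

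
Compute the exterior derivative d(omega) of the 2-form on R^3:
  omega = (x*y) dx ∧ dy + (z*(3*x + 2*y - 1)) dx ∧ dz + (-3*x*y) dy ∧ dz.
d(omega) = (-3*y - 2*z) dx ∧ dy ∧ dz

For a 2-form omega = sum_{i<j} g_{ij} dx_i ∧ dx_j, the exterior derivative is
  d(omega) = sum_{i<j} d(g_{ij}) ∧ dx_i ∧ dx_j = sum_{i<j, k} (∂g_{ij}/∂x_k) dx_k ∧ dx_i ∧ dx_j.
Expand each term, using dx_k ∧ dx_i ∧ dx_j = sgn(permutation) dx_{(a)} ∧ dx_{(b)} ∧ dx_{(c)} with (a < b < c) sorted:
  d(z*(3*x + 2*y - 1)) includes (∂/∂y)(z*(3*x + 2*y - 1)) dy = (2*z) dy, which multiplied by dx ∧ dz gives (-2*z) dx ∧ dy ∧ dz
  d(-3*x*y) includes (∂/∂x)(-3*x*y) dx = (-3*y) dx, which multiplied by dy ∧ dz gives (-3*y) dx ∧ dy ∧ dz
Collecting like 3-forms: d(omega) = (-3*y - 2*z) dx ∧ dy ∧ dz.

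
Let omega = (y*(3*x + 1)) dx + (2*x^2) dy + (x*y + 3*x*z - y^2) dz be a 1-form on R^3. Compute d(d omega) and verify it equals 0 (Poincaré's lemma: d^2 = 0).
d(d omega) = 0

Step 1: d omega = sum_{i<j} (∂f_j/∂x_i - ∂f_i/∂x_j) dx_i ∧ dx_j:
  coeff of dx ∧ dy: x - 1
  coeff of dx ∧ dz: y + 3*z
  coeff of dy ∧ dz: x - 2*y
Step 2: Apply d again to each 2-form coefficient. The only possible 3-form in R^3 is dx ∧ dy ∧ dz, with coefficient
  ∂(coeff of dy∧dz)/∂x - ∂(coeff of dx∧dz)/∂y + ∂(coeff of dx∧dy)/∂z
  = ∂/∂x (x - 2*y) - ∂/∂y (y + 3*z) + ∂/∂z (x - 1).
Each of these terms simplifies to sums of mixed partials that cancel in pairs. The result is 0 (by equality of mixed partials for smooth functions — Schwarz / Clairaut).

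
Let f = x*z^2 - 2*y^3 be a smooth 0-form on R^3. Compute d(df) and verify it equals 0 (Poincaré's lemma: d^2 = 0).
d(df) = 0

Step 1: df = sum_i (∂f/∂x_i) dx_i = (z^2) dx + (-6*y^2) dy + (2*x*z) dz.
Step 2: Apply d again. Using the 1-form formula, the coefficient of dx ∧ dy in d(df) is ∂^2 f/∂x ∂y - ∂^2 f/∂y ∂x = (0) - (0) = 0 (equality of mixed partials for smooth f).
Similarly for dx ∧ dz and dy ∧ dz — all coefficients vanish. So d(df) = 0.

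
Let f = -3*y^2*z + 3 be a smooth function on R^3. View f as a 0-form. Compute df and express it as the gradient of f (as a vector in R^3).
df = (0) dx + (-6*y*z) dy + (-3*y^2) dz; grad f = (0, -6*y*z, -3*y^2)

For a 0-form f, d f = (∂f/∂x) dx + (∂f/∂y) dy + (∂f/∂z) dz. The components of the vector representation are exactly the entries of grad f in Cartesian coordinates:
  ∂f/∂x = 0
  ∂f/∂y = -6*y*z
  ∂f/∂z = -3*y^2.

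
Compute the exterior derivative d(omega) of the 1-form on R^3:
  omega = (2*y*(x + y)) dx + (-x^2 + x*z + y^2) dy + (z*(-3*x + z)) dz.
d(omega) = (-4*x - 4*y + z) dx ∧ dy + (-3*z) dx ∧ dz + (-x) dy ∧ dz

For a 1-form omega = sum_i f_i dx_i, the exterior derivative is
  d(omega) = sum_{i < j} (∂f_j/∂x_i - ∂f_i/∂x_j) dx_i ∧ dx_j.
  coefficient of dx ∧ dy: ∂f_2/∂x - ∂f_1/∂y = ∂(-x^2 + x*z + y^2)/∂x - ∂(2*y*(x + y))/∂y = -4*x - 4*y + z
  coefficient of dx ∧ dz: ∂f_3/∂x - ∂f_1/∂z = ∂(z*(-3*x + z))/∂x - ∂(2*y*(x + y))/∂z = -3*z
  coefficient of dy ∧ dz: ∂f_3/∂y - ∂f_2/∂z = ∂(z*(-3*x + z))/∂y - ∂(-x^2 + x*z + y^2)/∂z = -x
Assembling: d(omega) = (-4*x - 4*y + z) dx ∧ dy + (-3*z) dx ∧ dz + (-x) dy ∧ dz.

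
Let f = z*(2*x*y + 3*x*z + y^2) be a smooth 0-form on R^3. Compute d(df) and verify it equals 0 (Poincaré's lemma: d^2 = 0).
d(df) = 0

Step 1: df = sum_i (∂f/∂x_i) dx_i = (z*(2*y + 3*z)) dx + (2*z*(x + y)) dy + (2*x*y + 6*x*z + y^2) dz.
Step 2: Apply d again. Using the 1-form formula, the coefficient of dx ∧ dy in d(df) is ∂^2 f/∂x ∂y - ∂^2 f/∂y ∂x = (2*z) - (2*z) = 0 (equality of mixed partials for smooth f).
Similarly for dx ∧ dz and dy ∧ dz — all coefficients vanish. So d(df) = 0.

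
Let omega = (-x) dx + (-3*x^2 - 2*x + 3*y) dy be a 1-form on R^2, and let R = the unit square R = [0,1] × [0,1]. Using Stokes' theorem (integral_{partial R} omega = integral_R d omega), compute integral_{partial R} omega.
integral_(partial R) omega = -5

Stokes: integral_partial_R omega = integral_R d omega with d omega = (∂Q/∂x - ∂P/∂y) dx ∧ dy.
  ∂Q/∂x = -6*x - 2
  ∂P/∂y = 0
  integrand = ∂Q/∂x - ∂P/∂y = -6*x - 2.
Integrating over R: integral_0^1 integral_0^1 (-6*x - 2) dx dy = -5.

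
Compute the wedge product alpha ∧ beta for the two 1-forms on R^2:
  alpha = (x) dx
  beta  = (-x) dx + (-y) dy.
alpha ∧ beta = (-x*y) dx ∧ dy

Distribute the wedge, using dx_i ∧ dx_j = -dx_j ∧ dx_i and dx_i ∧ dx_i = 0. For each pair (i, j) with i < j, the coefficient of dx_i ∧ dx_j in alpha ∧ beta is (alpha_i * beta_j - alpha_j * beta_i). Collecting: alpha ∧ beta = (-x*y) dx ∧ dy.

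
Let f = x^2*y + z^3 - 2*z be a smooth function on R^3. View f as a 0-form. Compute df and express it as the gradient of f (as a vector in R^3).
df = (2*x*y) dx + (x^2) dy + (3*z^2 - 2) dz; grad f = (2*x*y, x^2, 3*z^2 - 2)

For a 0-form f, d f = (∂f/∂x) dx + (∂f/∂y) dy + (∂f/∂z) dz. The components of the vector representation are exactly the entries of grad f in Cartesian coordinates:
  ∂f/∂x = 2*x*y
  ∂f/∂y = x^2
  ∂f/∂z = 3*z^2 - 2.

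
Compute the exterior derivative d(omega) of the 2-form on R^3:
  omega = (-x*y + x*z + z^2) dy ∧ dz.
d(omega) = (-y + z) dx ∧ dy ∧ dz

For a 2-form omega = sum_{i<j} g_{ij} dx_i ∧ dx_j, the exterior derivative is
  d(omega) = sum_{i<j} d(g_{ij}) ∧ dx_i ∧ dx_j = sum_{i<j, k} (∂g_{ij}/∂x_k) dx_k ∧ dx_i ∧ dx_j.
Expand each term, using dx_k ∧ dx_i ∧ dx_j = sgn(permutation) dx_{(a)} ∧ dx_{(b)} ∧ dx_{(c)} with (a < b < c) sorted:
  d(-x*y + x*z + z^2) includes (∂/∂x)(-x*y + x*z + z^2) dx = (-y + z) dx, which multiplied by dy ∧ dz gives (-y + z) dx ∧ dy ∧ dz
Collecting like 3-forms: d(omega) = (-y + z) dx ∧ dy ∧ dz.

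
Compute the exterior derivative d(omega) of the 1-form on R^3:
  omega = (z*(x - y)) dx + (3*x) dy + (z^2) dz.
d(omega) = (z + 3) dx ∧ dy + (-x + y) dx ∧ dz

For a 1-form omega = sum_i f_i dx_i, the exterior derivative is
  d(omega) = sum_{i < j} (∂f_j/∂x_i - ∂f_i/∂x_j) dx_i ∧ dx_j.
  coefficient of dx ∧ dy: ∂f_2/∂x - ∂f_1/∂y = ∂(3*x)/∂x - ∂(z*(x - y))/∂y = z + 3
  coefficient of dx ∧ dz: ∂f_3/∂x - ∂f_1/∂z = ∂(z^2)/∂x - ∂(z*(x - y))/∂z = -x + y
Assembling: d(omega) = (z + 3) dx ∧ dy + (-x + y) dx ∧ dz.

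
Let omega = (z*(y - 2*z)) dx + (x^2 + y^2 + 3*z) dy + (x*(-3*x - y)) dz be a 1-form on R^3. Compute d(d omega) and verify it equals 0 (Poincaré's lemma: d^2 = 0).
d(d omega) = 0

Step 1: d omega = sum_{i<j} (∂f_j/∂x_i - ∂f_i/∂x_j) dx_i ∧ dx_j:
  coeff of dx ∧ dy: 2*x - z
  coeff of dx ∧ dz: -6*x - 2*y + 4*z
  coeff of dy ∧ dz: -x - 3
Step 2: Apply d again to each 2-form coefficient. The only possible 3-form in R^3 is dx ∧ dy ∧ dz, with coefficient
  ∂(coeff of dy∧dz)/∂x - ∂(coeff of dx∧dz)/∂y + ∂(coeff of dx∧dy)/∂z
  = ∂/∂x (-x - 3) - ∂/∂y (-6*x - 2*y + 4*z) + ∂/∂z (2*x - z).
Each of these terms simplifies to sums of mixed partials that cancel in pairs. The result is 0 (by equality of mixed partials for smooth functions — Schwarz / Clairaut).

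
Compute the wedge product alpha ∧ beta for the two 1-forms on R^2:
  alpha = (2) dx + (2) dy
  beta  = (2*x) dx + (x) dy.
alpha ∧ beta = (-2*x) dx ∧ dy

Distribute the wedge, using dx_i ∧ dx_j = -dx_j ∧ dx_i and dx_i ∧ dx_i = 0. For each pair (i, j) with i < j, the coefficient of dx_i ∧ dx_j in alpha ∧ beta is (alpha_i * beta_j - alpha_j * beta_i). Collecting: alpha ∧ beta = (-2*x) dx ∧ dy.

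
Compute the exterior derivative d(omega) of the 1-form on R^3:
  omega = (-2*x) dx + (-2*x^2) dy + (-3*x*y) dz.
d(omega) = (-4*x) dx ∧ dy + (-3*y) dx ∧ dz + (-3*x) dy ∧ dz

For a 1-form omega = sum_i f_i dx_i, the exterior derivative is
  d(omega) = sum_{i < j} (∂f_j/∂x_i - ∂f_i/∂x_j) dx_i ∧ dx_j.
  coefficient of dx ∧ dy: ∂f_2/∂x - ∂f_1/∂y = ∂(-2*x^2)/∂x - ∂(-2*x)/∂y = -4*x
  coefficient of dx ∧ dz: ∂f_3/∂x - ∂f_1/∂z = ∂(-3*x*y)/∂x - ∂(-2*x)/∂z = -3*y
  coefficient of dy ∧ dz: ∂f_3/∂y - ∂f_2/∂z = ∂(-3*x*y)/∂y - ∂(-2*x^2)/∂z = -3*x
Assembling: d(omega) = (-4*x) dx ∧ dy + (-3*y) dx ∧ dz + (-3*x) dy ∧ dz.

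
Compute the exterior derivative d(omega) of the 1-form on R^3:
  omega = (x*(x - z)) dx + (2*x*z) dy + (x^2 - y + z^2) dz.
d(omega) = (2*z) dx ∧ dy + (3*x) dx ∧ dz + (-2*x - 1) dy ∧ dz

For a 1-form omega = sum_i f_i dx_i, the exterior derivative is
  d(omega) = sum_{i < j} (∂f_j/∂x_i - ∂f_i/∂x_j) dx_i ∧ dx_j.
  coefficient of dx ∧ dy: ∂f_2/∂x - ∂f_1/∂y = ∂(2*x*z)/∂x - ∂(x*(x - z))/∂y = 2*z
  coefficient of dx ∧ dz: ∂f_3/∂x - ∂f_1/∂z = ∂(x^2 - y + z^2)/∂x - ∂(x*(x - z))/∂z = 3*x
  coefficient of dy ∧ dz: ∂f_3/∂y - ∂f_2/∂z = ∂(x^2 - y + z^2)/∂y - ∂(2*x*z)/∂z = -2*x - 1
Assembling: d(omega) = (2*z) dx ∧ dy + (3*x) dx ∧ dz + (-2*x - 1) dy ∧ dz.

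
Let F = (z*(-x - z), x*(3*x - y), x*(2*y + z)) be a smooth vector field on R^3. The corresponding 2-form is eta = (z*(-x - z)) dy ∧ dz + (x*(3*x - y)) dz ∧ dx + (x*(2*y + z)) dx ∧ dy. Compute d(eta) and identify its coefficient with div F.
d(eta) = (-z) dx ∧ dy ∧ dz; div F = -z

For a 2-form in R^3 of the form above, applying d gives a 3-form with coefficient ∂P/∂x + ∂Q/∂y + ∂R/∂z:
  ∂P/∂x = -z
  ∂Q/∂y = -x
  ∂R/∂z = x
Sum = -z, which is exactly div F.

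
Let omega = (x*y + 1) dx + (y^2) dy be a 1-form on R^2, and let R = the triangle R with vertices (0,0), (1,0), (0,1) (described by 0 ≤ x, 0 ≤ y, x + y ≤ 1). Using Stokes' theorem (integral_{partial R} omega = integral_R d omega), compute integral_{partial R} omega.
integral_(partial R) omega = -1/6

Stokes: integral_partial_R omega = integral_R d omega with d omega = (∂Q/∂x - ∂P/∂y) dx ∧ dy.
  ∂Q/∂x = 0
  ∂P/∂y = x
  integrand = ∂Q/∂x - ∂P/∂y = -x.
Integrating over R: integral_0^1 integral_0^{1-x} (-x) dy dx = -1/6.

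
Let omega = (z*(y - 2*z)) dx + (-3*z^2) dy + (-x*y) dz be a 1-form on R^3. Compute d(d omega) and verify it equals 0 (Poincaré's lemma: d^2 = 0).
d(d omega) = 0

Step 1: d omega = sum_{i<j} (∂f_j/∂x_i - ∂f_i/∂x_j) dx_i ∧ dx_j:
  coeff of dx ∧ dy: -z
  coeff of dx ∧ dz: -2*y + 4*z
  coeff of dy ∧ dz: -x + 6*z
Step 2: Apply d again to each 2-form coefficient. The only possible 3-form in R^3 is dx ∧ dy ∧ dz, with coefficient
  ∂(coeff of dy∧dz)/∂x - ∂(coeff of dx∧dz)/∂y + ∂(coeff of dx∧dy)/∂z
  = ∂/∂x (-x + 6*z) - ∂/∂y (-2*y + 4*z) + ∂/∂z (-z).
Each of these terms simplifies to sums of mixed partials that cancel in pairs. The result is 0 (by equality of mixed partials for smooth functions — Schwarz / Clairaut).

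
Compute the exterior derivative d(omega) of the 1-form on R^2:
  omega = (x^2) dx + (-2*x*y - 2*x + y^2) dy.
d(omega) = (-2*y - 2) dx ∧ dy

For a 1-form omega = sum_i f_i dx_i, the exterior derivative is
  d(omega) = sum_{i < j} (∂f_j/∂x_i - ∂f_i/∂x_j) dx_i ∧ dx_j.
  coefficient of dx ∧ dy: ∂f_2/∂x - ∂f_1/∂y = ∂(-2*x*y - 2*x + y^2)/∂x - ∂(x^2)/∂y = -2*y - 2
Assembling: d(omega) = (-2*y - 2) dx ∧ dy.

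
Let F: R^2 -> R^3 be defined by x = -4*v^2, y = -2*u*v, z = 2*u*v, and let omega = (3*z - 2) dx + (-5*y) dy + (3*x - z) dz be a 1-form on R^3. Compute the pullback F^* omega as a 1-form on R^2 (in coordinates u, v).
F^* omega = (24*v^2*(-u - v)) du + (8*v*(-3*u^2 - 9*u*v + 2)) dv

Using F^*(f dg) = (f ∘ F) d(g ∘ F), substitute each coordinate x_i by F_i(u, v) in f_i, and replace dx_i by d F_i = (∂F_i/∂u) du + (∂F_i/∂v) dv.
  For the x component: f_1(F) = 6*u*v - 2; d F_1 = (0) du + (-8*v) dv
  For the y component: f_2(F) = 10*u*v; d F_2 = (-2*v) du + (-2*u) dv
  For the z component: f_3(F) = 2*v*(-u - 6*v); d F_3 = (2*v) du + (2*u) dv
Combining and collecting du, dv coefficients:
  coeff of du: 24*v^2*(-u - v)
  coeff of dv: 8*v*(-3*u^2 - 9*u*v + 2)
F^* omega = (24*v^2*(-u - v)) du + (8*v*(-3*u^2 - 9*u*v + 2)) dv.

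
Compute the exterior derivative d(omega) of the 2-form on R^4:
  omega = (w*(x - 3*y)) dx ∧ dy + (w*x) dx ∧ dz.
d(omega) = (x - 3*y) dx ∧ dy ∧ dw + (x) dx ∧ dz ∧ dw

For a 2-form omega = sum_{i<j} g_{ij} dx_i ∧ dx_j, the exterior derivative is
  d(omega) = sum_{i<j} d(g_{ij}) ∧ dx_i ∧ dx_j = sum_{i<j, k} (∂g_{ij}/∂x_k) dx_k ∧ dx_i ∧ dx_j.
Expand each term, using dx_k ∧ dx_i ∧ dx_j = sgn(permutation) dx_{(a)} ∧ dx_{(b)} ∧ dx_{(c)} with (a < b < c) sorted:
  d(w*(x - 3*y)) includes (∂/∂w)(w*(x - 3*y)) dw = (x - 3*y) dw, which multiplied by dx ∧ dy gives (x - 3*y) dx ∧ dy ∧ dw
  d(w*x) includes (∂/∂w)(w*x) dw = (x) dw, which multiplied by dx ∧ dz gives (x) dx ∧ dz ∧ dw
Collecting like 3-forms: d(omega) = (x - 3*y) dx ∧ dy ∧ dw + (x) dx ∧ dz ∧ dw.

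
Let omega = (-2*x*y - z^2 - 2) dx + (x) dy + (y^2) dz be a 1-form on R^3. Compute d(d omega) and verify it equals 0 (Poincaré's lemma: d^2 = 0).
d(d omega) = 0

Step 1: d omega = sum_{i<j} (∂f_j/∂x_i - ∂f_i/∂x_j) dx_i ∧ dx_j:
  coeff of dx ∧ dy: 2*x + 1
  coeff of dx ∧ dz: 2*z
  coeff of dy ∧ dz: 2*y
Step 2: Apply d again to each 2-form coefficient. The only possible 3-form in R^3 is dx ∧ dy ∧ dz, with coefficient
  ∂(coeff of dy∧dz)/∂x - ∂(coeff of dx∧dz)/∂y + ∂(coeff of dx∧dy)/∂z
  = ∂/∂x (2*y) - ∂/∂y (2*z) + ∂/∂z (2*x + 1).
Each of these terms simplifies to sums of mixed partials that cancel in pairs. The result is 0 (by equality of mixed partials for smooth functions — Schwarz / Clairaut).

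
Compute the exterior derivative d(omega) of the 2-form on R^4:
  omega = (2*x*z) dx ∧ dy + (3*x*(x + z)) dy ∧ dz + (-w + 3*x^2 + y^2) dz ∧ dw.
d(omega) = (8*x + 3*z) dx ∧ dy ∧ dz + (6*x) dx ∧ dz ∧ dw + (2*y) dy ∧ dz ∧ dw

For a 2-form omega = sum_{i<j} g_{ij} dx_i ∧ dx_j, the exterior derivative is
  d(omega) = sum_{i<j} d(g_{ij}) ∧ dx_i ∧ dx_j = sum_{i<j, k} (∂g_{ij}/∂x_k) dx_k ∧ dx_i ∧ dx_j.
Expand each term, using dx_k ∧ dx_i ∧ dx_j = sgn(permutation) dx_{(a)} ∧ dx_{(b)} ∧ dx_{(c)} with (a < b < c) sorted:
  d(2*x*z) includes (∂/∂z)(2*x*z) dz = (2*x) dz, which multiplied by dx ∧ dy gives (2*x) dx ∧ dy ∧ dz
  d(3*x*(x + z)) includes (∂/∂x)(3*x*(x + z)) dx = (6*x + 3*z) dx, which multiplied by dy ∧ dz gives (6*x + 3*z) dx ∧ dy ∧ dz
  d(-w + 3*x^2 + y^2) includes (∂/∂x)(-w + 3*x^2 + y^2) dx = (6*x) dx, which multiplied by dz ∧ dw gives (6*x) dx ∧ dz ∧ dw
  d(-w + 3*x^2 + y^2) includes (∂/∂y)(-w + 3*x^2 + y^2) dy = (2*y) dy, which multiplied by dz ∧ dw gives (2*y) dy ∧ dz ∧ dw
Collecting like 3-forms: d(omega) = (8*x + 3*z) dx ∧ dy ∧ dz + (6*x) dx ∧ dz ∧ dw + (2*y) dy ∧ dz ∧ dw.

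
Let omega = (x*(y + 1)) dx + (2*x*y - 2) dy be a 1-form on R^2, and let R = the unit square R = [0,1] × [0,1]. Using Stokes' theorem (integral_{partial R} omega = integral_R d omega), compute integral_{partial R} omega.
integral_(partial R) omega = 1/2

Stokes: integral_partial_R omega = integral_R d omega with d omega = (∂Q/∂x - ∂P/∂y) dx ∧ dy.
  ∂Q/∂x = 2*y
  ∂P/∂y = x
  integrand = ∂Q/∂x - ∂P/∂y = -x + 2*y.
Integrating over R: integral_0^1 integral_0^1 (-x + 2*y) dx dy = 1/2.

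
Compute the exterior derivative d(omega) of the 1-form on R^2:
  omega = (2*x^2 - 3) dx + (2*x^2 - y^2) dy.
d(omega) = (4*x) dx ∧ dy

For a 1-form omega = sum_i f_i dx_i, the exterior derivative is
  d(omega) = sum_{i < j} (∂f_j/∂x_i - ∂f_i/∂x_j) dx_i ∧ dx_j.
  coefficient of dx ∧ dy: ∂f_2/∂x - ∂f_1/∂y = ∂(2*x^2 - y^2)/∂x - ∂(2*x^2 - 3)/∂y = 4*x
Assembling: d(omega) = (4*x) dx ∧ dy.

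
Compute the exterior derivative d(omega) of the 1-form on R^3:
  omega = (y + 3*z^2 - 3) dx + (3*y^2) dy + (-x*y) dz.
d(omega) = (-1) dx ∧ dy + (-y - 6*z) dx ∧ dz + (-x) dy ∧ dz

For a 1-form omega = sum_i f_i dx_i, the exterior derivative is
  d(omega) = sum_{i < j} (∂f_j/∂x_i - ∂f_i/∂x_j) dx_i ∧ dx_j.
  coefficient of dx ∧ dy: ∂f_2/∂x - ∂f_1/∂y = ∂(3*y^2)/∂x - ∂(y + 3*z^2 - 3)/∂y = -1
  coefficient of dx ∧ dz: ∂f_3/∂x - ∂f_1/∂z = ∂(-x*y)/∂x - ∂(y + 3*z^2 - 3)/∂z = -y - 6*z
  coefficient of dy ∧ dz: ∂f_3/∂y - ∂f_2/∂z = ∂(-x*y)/∂y - ∂(3*y^2)/∂z = -x
Assembling: d(omega) = (-1) dx ∧ dy + (-y - 6*z) dx ∧ dz + (-x) dy ∧ dz.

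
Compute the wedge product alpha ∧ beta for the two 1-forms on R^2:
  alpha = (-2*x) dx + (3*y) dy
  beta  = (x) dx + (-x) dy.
alpha ∧ beta = (x*(2*x - 3*y)) dx ∧ dy

Distribute the wedge, using dx_i ∧ dx_j = -dx_j ∧ dx_i and dx_i ∧ dx_i = 0. For each pair (i, j) with i < j, the coefficient of dx_i ∧ dx_j in alpha ∧ beta is (alpha_i * beta_j - alpha_j * beta_i). Collecting: alpha ∧ beta = (x*(2*x - 3*y)) dx ∧ dy.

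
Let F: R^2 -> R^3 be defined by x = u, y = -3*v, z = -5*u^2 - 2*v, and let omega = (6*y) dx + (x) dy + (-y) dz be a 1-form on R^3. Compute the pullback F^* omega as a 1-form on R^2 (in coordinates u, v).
F^* omega = (6*v*(-5*u - 3)) du + (-3*u - 6*v) dv

Using F^*(f dg) = (f ∘ F) d(g ∘ F), substitute each coordinate x_i by F_i(u, v) in f_i, and replace dx_i by d F_i = (∂F_i/∂u) du + (∂F_i/∂v) dv.
  For the x component: f_1(F) = -18*v; d F_1 = (1) du + (0) dv
  For the y component: f_2(F) = u; d F_2 = (0) du + (-3) dv
  For the z component: f_3(F) = 3*v; d F_3 = (-10*u) du + (-2) dv
Combining and collecting du, dv coefficients:
  coeff of du: 6*v*(-5*u - 3)
  coeff of dv: -3*u - 6*v
F^* omega = (6*v*(-5*u - 3)) du + (-3*u - 6*v) dv.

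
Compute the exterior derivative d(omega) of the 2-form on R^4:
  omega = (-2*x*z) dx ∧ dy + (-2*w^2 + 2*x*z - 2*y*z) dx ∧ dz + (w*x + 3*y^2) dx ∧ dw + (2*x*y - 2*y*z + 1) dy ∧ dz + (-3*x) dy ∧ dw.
d(omega) = (-2*x + 2*y + 2*z) dx ∧ dy ∧ dz + (-4*w) dx ∧ dz ∧ dw + (-6*y - 3) dx ∧ dy ∧ dw

For a 2-form omega = sum_{i<j} g_{ij} dx_i ∧ dx_j, the exterior derivative is
  d(omega) = sum_{i<j} d(g_{ij}) ∧ dx_i ∧ dx_j = sum_{i<j, k} (∂g_{ij}/∂x_k) dx_k ∧ dx_i ∧ dx_j.
Expand each term, using dx_k ∧ dx_i ∧ dx_j = sgn(permutation) dx_{(a)} ∧ dx_{(b)} ∧ dx_{(c)} with (a < b < c) sorted:
  d(-2*x*z) includes (∂/∂z)(-2*x*z) dz = (-2*x) dz, which multiplied by dx ∧ dy gives (-2*x) dx ∧ dy ∧ dz
  d(-2*w^2 + 2*x*z - 2*y*z) includes (∂/∂y)(-2*w^2 + 2*x*z - 2*y*z) dy = (-2*z) dy, which multiplied by dx ∧ dz gives (2*z) dx ∧ dy ∧ dz
  d(-2*w^2 + 2*x*z - 2*y*z) includes (∂/∂w)(-2*w^2 + 2*x*z - 2*y*z) dw = (-4*w) dw, which multiplied by dx ∧ dz gives (-4*w) dx ∧ dz ∧ dw
  d(w*x + 3*y^2) includes (∂/∂y)(w*x + 3*y^2) dy = (6*y) dy, which multiplied by dx ∧ dw gives (-6*y) dx ∧ dy ∧ dw
  d(2*x*y - 2*y*z + 1) includes (∂/∂x)(2*x*y - 2*y*z + 1) dx = (2*y) dx, which multiplied by dy ∧ dz gives (2*y) dx ∧ dy ∧ dz
  d(-3*x) includes (∂/∂x)(-3*x) dx = (-3) dx, which multiplied by dy ∧ dw gives (-3) dx ∧ dy ∧ dw
Collecting like 3-forms: d(omega) = (-2*x + 2*y + 2*z) dx ∧ dy ∧ dz + (-4*w) dx ∧ dz ∧ dw + (-6*y - 3) dx ∧ dy ∧ dw.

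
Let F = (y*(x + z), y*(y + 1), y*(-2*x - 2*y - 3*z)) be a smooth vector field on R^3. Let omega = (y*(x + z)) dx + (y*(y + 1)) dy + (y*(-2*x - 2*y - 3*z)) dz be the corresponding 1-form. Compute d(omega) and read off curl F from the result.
d(omega) = (-2*x - 4*y - 3*z) dy ∧ dz + (3*y) dz ∧ dx + (-x - z) dx ∧ dy; curl F = (-2*x - 4*y - 3*z, 3*y, -x - z)

d omega = sum_{i<j} (∂f_j/∂x_i - ∂f_i/∂x_j) dx_i ∧ dx_j. Under the identification (dy ∧ dz, dz ∧ dx, dx ∧ dy) ↔ (e_x, e_y, e_z), the coefficients are exactly the components of curl F. Compute:
  ∂R/∂y - ∂Q/∂z = (-2*x - 4*y - 3*z) - (0) = -2*x - 4*y - 3*z
  ∂P/∂z - ∂R/∂x = (y) - (-2*y) = 3*y
  ∂Q/∂x - ∂P/∂y = (0) - (x + z) = -x - z.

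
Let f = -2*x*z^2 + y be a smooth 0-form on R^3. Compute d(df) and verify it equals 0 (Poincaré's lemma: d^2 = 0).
d(df) = 0

Step 1: df = sum_i (∂f/∂x_i) dx_i = (-2*z^2) dx + (1) dy + (-4*x*z) dz.
Step 2: Apply d again. Using the 1-form formula, the coefficient of dx ∧ dy in d(df) is ∂^2 f/∂x ∂y - ∂^2 f/∂y ∂x = (0) - (0) = 0 (equality of mixed partials for smooth f).
Similarly for dx ∧ dz and dy ∧ dz — all coefficients vanish. So d(df) = 0.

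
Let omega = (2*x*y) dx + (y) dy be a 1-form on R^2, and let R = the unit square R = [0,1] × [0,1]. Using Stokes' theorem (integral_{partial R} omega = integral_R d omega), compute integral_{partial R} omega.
integral_(partial R) omega = -1

Stokes: integral_partial_R omega = integral_R d omega with d omega = (∂Q/∂x - ∂P/∂y) dx ∧ dy.
  ∂Q/∂x = 0
  ∂P/∂y = 2*x
  integrand = ∂Q/∂x - ∂P/∂y = -2*x.
Integrating over R: integral_0^1 integral_0^1 (-2*x) dx dy = -1.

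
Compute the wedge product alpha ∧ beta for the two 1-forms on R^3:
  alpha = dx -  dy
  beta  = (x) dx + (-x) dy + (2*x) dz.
alpha ∧ beta = (2*x) dx ∧ dz + (-2*x) dy ∧ dz

Distribute the wedge, using dx_i ∧ dx_j = -dx_j ∧ dx_i and dx_i ∧ dx_i = 0. For each pair (i, j) with i < j, the coefficient of dx_i ∧ dx_j in alpha ∧ beta is (alpha_i * beta_j - alpha_j * beta_i). Collecting: alpha ∧ beta = (2*x) dx ∧ dz + (-2*x) dy ∧ dz.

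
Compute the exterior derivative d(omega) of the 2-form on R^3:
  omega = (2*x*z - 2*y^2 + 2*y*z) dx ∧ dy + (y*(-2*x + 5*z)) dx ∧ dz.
d(omega) = (4*x + 2*y - 5*z) dx ∧ dy ∧ dz

For a 2-form omega = sum_{i<j} g_{ij} dx_i ∧ dx_j, the exterior derivative is
  d(omega) = sum_{i<j} d(g_{ij}) ∧ dx_i ∧ dx_j = sum_{i<j, k} (∂g_{ij}/∂x_k) dx_k ∧ dx_i ∧ dx_j.
Expand each term, using dx_k ∧ dx_i ∧ dx_j = sgn(permutation) dx_{(a)} ∧ dx_{(b)} ∧ dx_{(c)} with (a < b < c) sorted:
  d(2*x*z - 2*y^2 + 2*y*z) includes (∂/∂z)(2*x*z - 2*y^2 + 2*y*z) dz = (2*x + 2*y) dz, which multiplied by dx ∧ dy gives (2*x + 2*y) dx ∧ dy ∧ dz
  d(y*(-2*x + 5*z)) includes (∂/∂y)(y*(-2*x + 5*z)) dy = (-2*x + 5*z) dy, which multiplied by dx ∧ dz gives (2*x - 5*z) dx ∧ dy ∧ dz
Collecting like 3-forms: d(omega) = (4*x + 2*y - 5*z) dx ∧ dy ∧ dz.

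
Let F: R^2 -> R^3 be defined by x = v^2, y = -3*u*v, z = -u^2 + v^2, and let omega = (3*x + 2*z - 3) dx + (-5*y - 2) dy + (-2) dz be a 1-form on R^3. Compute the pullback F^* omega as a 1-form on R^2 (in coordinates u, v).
F^* omega = (-45*u*v^2 + 4*u + 6*v) du + (-49*u^2*v + 6*u + 10*v^3 - 10*v) dv

Using F^*(f dg) = (f ∘ F) d(g ∘ F), substitute each coordinate x_i by F_i(u, v) in f_i, and replace dx_i by d F_i = (∂F_i/∂u) du + (∂F_i/∂v) dv.
  For the x component: f_1(F) = -2*u^2 + 5*v^2 - 3; d F_1 = (0) du + (2*v) dv
  For the y component: f_2(F) = 15*u*v - 2; d F_2 = (-3*v) du + (-3*u) dv
  For the z component: f_3(F) = -2; d F_3 = (-2*u) du + (2*v) dv
Combining and collecting du, dv coefficients:
  coeff of du: -45*u*v^2 + 4*u + 6*v
  coeff of dv: -49*u^2*v + 6*u + 10*v^3 - 10*v
F^* omega = (-45*u*v^2 + 4*u + 6*v) du + (-49*u^2*v + 6*u + 10*v^3 - 10*v) dv.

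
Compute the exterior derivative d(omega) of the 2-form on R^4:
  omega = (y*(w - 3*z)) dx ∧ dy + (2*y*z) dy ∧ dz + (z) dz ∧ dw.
d(omega) = (-3*y) dx ∧ dy ∧ dz + (y) dx ∧ dy ∧ dw

For a 2-form omega = sum_{i<j} g_{ij} dx_i ∧ dx_j, the exterior derivative is
  d(omega) = sum_{i<j} d(g_{ij}) ∧ dx_i ∧ dx_j = sum_{i<j, k} (∂g_{ij}/∂x_k) dx_k ∧ dx_i ∧ dx_j.
Expand each term, using dx_k ∧ dx_i ∧ dx_j = sgn(permutation) dx_{(a)} ∧ dx_{(b)} ∧ dx_{(c)} with (a < b < c) sorted:
  d(y*(w - 3*z)) includes (∂/∂z)(y*(w - 3*z)) dz = (-3*y) dz, which multiplied by dx ∧ dy gives (-3*y) dx ∧ dy ∧ dz
  d(y*(w - 3*z)) includes (∂/∂w)(y*(w - 3*z)) dw = (y) dw, which multiplied by dx ∧ dy gives (y) dx ∧ dy ∧ dw
Collecting like 3-forms: d(omega) = (-3*y) dx ∧ dy ∧ dz + (y) dx ∧ dy ∧ dw.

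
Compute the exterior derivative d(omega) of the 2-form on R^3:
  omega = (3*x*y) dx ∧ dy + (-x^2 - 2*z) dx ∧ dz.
d(omega) = 0

For a 2-form omega = sum_{i<j} g_{ij} dx_i ∧ dx_j, the exterior derivative is
  d(omega) = sum_{i<j} d(g_{ij}) ∧ dx_i ∧ dx_j = sum_{i<j, k} (∂g_{ij}/∂x_k) dx_k ∧ dx_i ∧ dx_j.
Expand each term, using dx_k ∧ dx_i ∧ dx_j = sgn(permutation) dx_{(a)} ∧ dx_{(b)} ∧ dx_{(c)} with (a < b < c) sorted:

Collecting like 3-forms: d(omega) = 0.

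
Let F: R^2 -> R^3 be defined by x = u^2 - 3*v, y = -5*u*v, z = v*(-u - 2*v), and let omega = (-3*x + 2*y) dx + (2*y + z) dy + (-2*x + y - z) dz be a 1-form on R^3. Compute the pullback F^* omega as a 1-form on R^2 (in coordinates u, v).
F^* omega = (-6*u^3 - 18*u^2*v + 59*u*v^2 + 18*u*v + 8*v^3 - 6*v^2) du + (2*u^3 + 67*u^2*v + 9*u^2 + 24*u*v^2 + 24*u*v - 8*v^3 - 24*v^2 - 27*v) dv

Using F^*(f dg) = (f ∘ F) d(g ∘ F), substitute each coordinate x_i by F_i(u, v) in f_i, and replace dx_i by d F_i = (∂F_i/∂u) du + (∂F_i/∂v) dv.
  For the x component: f_1(F) = -3*u^2 - 10*u*v + 9*v; d F_1 = (2*u) du + (-3) dv
  For the y component: f_2(F) = v*(-11*u - 2*v); d F_2 = (-5*v) du + (-5*u) dv
  For the z component: f_3(F) = -2*u^2 - 4*u*v + 2*v^2 + 6*v; d F_3 = (-v) du + (-u - 4*v) dv
Combining and collecting du, dv coefficients:
  coeff of du: -6*u^3 - 18*u^2*v + 59*u*v^2 + 18*u*v + 8*v^3 - 6*v^2
  coeff of dv: 2*u^3 + 67*u^2*v + 9*u^2 + 24*u*v^2 + 24*u*v - 8*v^3 - 24*v^2 - 27*v
F^* omega = (-6*u^3 - 18*u^2*v + 59*u*v^2 + 18*u*v + 8*v^3 - 6*v^2) du + (2*u^3 + 67*u^2*v + 9*u^2 + 24*u*v^2 + 24*u*v - 8*v^3 - 24*v^2 - 27*v) dv.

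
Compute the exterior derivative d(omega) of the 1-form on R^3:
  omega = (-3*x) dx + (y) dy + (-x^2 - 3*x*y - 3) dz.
d(omega) = (-2*x - 3*y) dx ∧ dz + (-3*x) dy ∧ dz

For a 1-form omega = sum_i f_i dx_i, the exterior derivative is
  d(omega) = sum_{i < j} (∂f_j/∂x_i - ∂f_i/∂x_j) dx_i ∧ dx_j.
  coefficient of dx ∧ dz: ∂f_3/∂x - ∂f_1/∂z = ∂(-x^2 - 3*x*y - 3)/∂x - ∂(-3*x)/∂z = -2*x - 3*y
  coefficient of dy ∧ dz: ∂f_3/∂y - ∂f_2/∂z = ∂(-x^2 - 3*x*y - 3)/∂y - ∂(y)/∂z = -3*x
Assembling: d(omega) = (-2*x - 3*y) dx ∧ dz + (-3*x) dy ∧ dz.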